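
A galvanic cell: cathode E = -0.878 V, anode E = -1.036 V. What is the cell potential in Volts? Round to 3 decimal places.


Standard cell potential: E_cell = E_cathode - E_anode.
E_cell = -0.878 - (-1.036)
E_cell = 0.158 V, rounded to 3 dp:

0.158 V


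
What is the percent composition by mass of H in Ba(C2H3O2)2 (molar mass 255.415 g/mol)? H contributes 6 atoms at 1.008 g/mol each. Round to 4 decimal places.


pct = 100 * (n_elem * M_elem) / M_total
mass_contribution = 6 * 1.008 = 6.048 g/mol
pct = 100 * 6.048 / 255.415
pct = 2.36791105 %, rounded to 4 dp:

2.3679 %


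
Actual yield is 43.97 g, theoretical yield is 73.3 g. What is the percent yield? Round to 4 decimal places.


% yield = 100 * actual / theoretical
% yield = 100 * 43.97 / 73.3
% yield = 59.98635744 %, rounded to 4 dp:

59.9864 %


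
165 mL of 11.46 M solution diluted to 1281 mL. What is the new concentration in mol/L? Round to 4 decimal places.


Dilution: M1*V1 = M2*V2, solve for M2.
M2 = M1*V1 / V2
M2 = 11.46 * 165 / 1281
M2 = 1890.9 / 1281
M2 = 1.47611241 mol/L, rounded to 4 dp:

1.4761 mol/L


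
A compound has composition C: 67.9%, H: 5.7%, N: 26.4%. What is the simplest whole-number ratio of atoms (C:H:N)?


Assume 100 g of compound, divide each mass% by atomic mass to get moles, then normalize by the smallest to get a raw atom ratio.
Moles per 100 g: C: 67.9/12.011 = 5.6532, H: 5.7/1.008 = 5.6548, N: 26.4/14.007 = 1.8848
Raw ratio (divide by min = 1.8848): C: 2.999, H: 3.0, N: 1.0
Multiply by 1 to clear fractions: C: 2.999 ~= 3, H: 3.0 ~= 3, N: 1.0 ~= 1
Reduce by GCD to get the simplest whole-number ratio:

3:3:1


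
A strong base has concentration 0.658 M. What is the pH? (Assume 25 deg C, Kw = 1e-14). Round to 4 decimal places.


A strong base dissociates completely, so [OH-] equals the given concentration.
pOH = -log10([OH-]) = -log10(0.658) = 0.181774
pH = 14 - pOH = 14 - 0.181774
pH = 13.818226, rounded to 4 dp:

13.8182


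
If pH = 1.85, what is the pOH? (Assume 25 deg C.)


At 25 deg C, pH + pOH = 14.
pOH = 14 - pH = 14 - 1.85
pOH = 12.15:

12.15


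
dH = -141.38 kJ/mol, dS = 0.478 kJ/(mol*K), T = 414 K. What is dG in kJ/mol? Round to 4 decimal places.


Gibbs: dG = dH - T*dS (consistent units, dS already in kJ/(mol*K)).
T*dS = 414 * 0.478 = 197.892
dG = -141.38 - (197.892)
dG = -339.272 kJ/mol, rounded to 4 dp:

-339.2720 kJ/mol


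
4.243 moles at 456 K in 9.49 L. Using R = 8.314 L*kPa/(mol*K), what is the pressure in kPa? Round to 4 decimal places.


PV = nRT, solve for P = nRT / V.
nRT = 4.243 * 8.314 * 456 = 16085.9937
P = 16085.9937 / 9.49
P = 1695.04675448 kPa, rounded to 4 dp:

1695.0468 kPa


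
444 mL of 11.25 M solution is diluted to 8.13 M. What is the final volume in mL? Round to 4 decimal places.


Dilution: M1*V1 = M2*V2, solve for V2.
V2 = M1*V1 / M2
V2 = 11.25 * 444 / 8.13
V2 = 4995.0 / 8.13
V2 = 614.39114391 mL, rounded to 4 dp:

614.3911 mL


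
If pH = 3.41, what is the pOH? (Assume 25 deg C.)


At 25 deg C, pH + pOH = 14.
pOH = 14 - pH = 14 - 3.41
pOH = 10.59:

10.59


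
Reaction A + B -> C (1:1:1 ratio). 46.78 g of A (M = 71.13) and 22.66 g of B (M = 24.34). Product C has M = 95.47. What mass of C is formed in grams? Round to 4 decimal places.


Find moles of each reactant; the smaller value is the limiting reagent in a 1:1:1 reaction, so moles_C equals moles of the limiter.
n_A = mass_A / M_A = 46.78 / 71.13 = 0.657669 mol
n_B = mass_B / M_B = 22.66 / 24.34 = 0.930978 mol
Limiting reagent: A (smaller), n_limiting = 0.657669 mol
mass_C = n_limiting * M_C = 0.657669 * 95.47
mass_C = 62.78765943 g, rounded to 4 dp:

62.7877 g


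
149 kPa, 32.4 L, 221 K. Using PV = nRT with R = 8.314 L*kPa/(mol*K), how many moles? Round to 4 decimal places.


PV = nRT, solve for n = PV / (RT).
PV = 149 * 32.4 = 4827.6
RT = 8.314 * 221 = 1837.394
n = 4827.6 / 1837.394
n = 2.62741687 mol, rounded to 4 dp:

2.6274 mol


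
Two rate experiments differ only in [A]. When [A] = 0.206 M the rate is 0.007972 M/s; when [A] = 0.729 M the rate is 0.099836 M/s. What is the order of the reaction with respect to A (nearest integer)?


Rate is proportional to [A]^n, so rate2/rate1 = ([A]2/[A]1)^n. Take logs to solve for n.
rate2/rate1 = 0.099836 / 0.007972 = 12.5233
[A]2/[A]1 = 0.729 / 0.206 = 3.5388
n = ln(12.5233) / ln(3.5388) = 2.0
Nearest integer order:

2


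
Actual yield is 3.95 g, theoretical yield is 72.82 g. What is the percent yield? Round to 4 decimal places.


% yield = 100 * actual / theoretical
% yield = 100 * 3.95 / 72.82
% yield = 5.42433397 %, rounded to 4 dp:

5.4243 %


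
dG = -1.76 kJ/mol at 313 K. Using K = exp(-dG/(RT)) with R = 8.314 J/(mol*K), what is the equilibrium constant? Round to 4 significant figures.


dG is in kJ/mol; multiply by 1000 to match R in J/(mol*K).
RT = 8.314 * 313 = 2602.282 J/mol
exponent = -dG*1000 / (RT) = -(-1.76*1000) / 2602.282 = 0.67632947
K = exp(0.67632947)
K = 1.9666458, rounded to 4 significant figures:

1.967


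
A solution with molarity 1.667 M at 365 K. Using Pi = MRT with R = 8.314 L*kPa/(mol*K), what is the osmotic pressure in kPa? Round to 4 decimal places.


Osmotic pressure (van't Hoff): Pi = M*R*T.
RT = 8.314 * 365 = 3034.61
Pi = 1.667 * 3034.61
Pi = 5058.69487 kPa, rounded to 4 dp:

5058.6949 kPa


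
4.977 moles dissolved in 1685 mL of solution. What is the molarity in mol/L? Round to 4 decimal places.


Convert volume to liters: V_L = V_mL / 1000.
V_L = 1685 / 1000 = 1.685 L
M = n / V_L = 4.977 / 1.685
M = 2.9537092 mol/L, rounded to 4 dp:

2.9537 mol/L


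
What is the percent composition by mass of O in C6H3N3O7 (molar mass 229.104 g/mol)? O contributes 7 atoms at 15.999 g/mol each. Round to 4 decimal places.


pct = 100 * (n_elem * M_elem) / M_total
mass_contribution = 7 * 15.999 = 111.993 g/mol
pct = 100 * 111.993 / 229.104
pct = 48.88304002 %, rounded to 4 dp:

48.8830 %


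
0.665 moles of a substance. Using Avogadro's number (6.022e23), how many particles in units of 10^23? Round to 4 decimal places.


N = n * NA, then divide by 1e23 for the requested units.
N / 1e23 = n * 6.022
N / 1e23 = 0.665 * 6.022
N / 1e23 = 4.00463, rounded to 4 dp:

4.0046


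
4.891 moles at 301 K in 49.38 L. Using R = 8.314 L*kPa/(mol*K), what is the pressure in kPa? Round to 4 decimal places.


PV = nRT, solve for P = nRT / V.
nRT = 4.891 * 8.314 * 301 = 12239.796
P = 12239.796 / 49.38
P = 247.86950182 kPa, rounded to 4 dp:

247.8695 kPa


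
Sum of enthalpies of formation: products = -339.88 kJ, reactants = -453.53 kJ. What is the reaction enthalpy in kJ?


dH_rxn = sum(dH_f products) - sum(dH_f reactants)
dH_rxn = -339.88 - (-453.53)
dH_rxn = 113.65 kJ:

113.65 kJ


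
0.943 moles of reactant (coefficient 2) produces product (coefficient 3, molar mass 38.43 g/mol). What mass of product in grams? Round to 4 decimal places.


Use the coefficient ratio to convert reactant moles to product moles, then multiply by the product's molar mass.
moles_P = moles_R * (coeff_P / coeff_R) = 0.943 * (3/2) = 1.4145
mass_P = moles_P * M_P = 1.4145 * 38.43
mass_P = 54.359235 g, rounded to 4 dp:

54.3592 g


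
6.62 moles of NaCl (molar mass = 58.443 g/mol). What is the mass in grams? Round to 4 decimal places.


mass = n * M
mass = 6.62 * 58.443
mass = 386.89266 g, rounded to 4 dp:

386.8927 g


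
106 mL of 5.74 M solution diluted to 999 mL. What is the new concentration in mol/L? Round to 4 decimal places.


Dilution: M1*V1 = M2*V2, solve for M2.
M2 = M1*V1 / V2
M2 = 5.74 * 106 / 999
M2 = 608.44 / 999
M2 = 0.60904905 mol/L, rounded to 4 dp:

0.6090 mol/L


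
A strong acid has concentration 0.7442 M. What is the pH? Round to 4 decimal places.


A strong acid dissociates completely, so [H+] equals the given concentration.
pH = -log10([H+]) = -log10(0.7442)
pH = 0.12831033, rounded to 4 dp:

0.1283


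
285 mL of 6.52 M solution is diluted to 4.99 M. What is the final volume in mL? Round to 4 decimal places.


Dilution: M1*V1 = M2*V2, solve for V2.
V2 = M1*V1 / M2
V2 = 6.52 * 285 / 4.99
V2 = 1858.2 / 4.99
V2 = 372.38476954 mL, rounded to 4 dp:

372.3848 mL


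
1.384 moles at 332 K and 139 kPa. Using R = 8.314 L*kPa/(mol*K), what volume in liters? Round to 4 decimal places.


PV = nRT, solve for V = nRT / P.
nRT = 1.384 * 8.314 * 332 = 3820.1832
V = 3820.1832 / 139
V = 27.48333237 L, rounded to 4 dp:

27.4833 L


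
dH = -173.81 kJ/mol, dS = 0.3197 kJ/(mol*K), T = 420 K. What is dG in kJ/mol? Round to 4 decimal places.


Gibbs: dG = dH - T*dS (consistent units, dS already in kJ/(mol*K)).
T*dS = 420 * 0.3197 = 134.274
dG = -173.81 - (134.274)
dG = -308.084 kJ/mol, rounded to 4 dp:

-308.0840 kJ/mol


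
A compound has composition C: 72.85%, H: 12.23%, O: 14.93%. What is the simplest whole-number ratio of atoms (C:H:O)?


Assume 100 g of compound, divide each mass% by atomic mass to get moles, then normalize by the smallest to get a raw atom ratio.
Moles per 100 g: C: 72.85/12.011 = 6.0653, H: 12.23/1.008 = 12.1329, O: 14.93/15.999 = 0.9332
Raw ratio (divide by min = 0.9332): C: 6.5, H: 13.002, O: 1.0
Multiply by 2 to clear fractions: C: 12.999 ~= 13, H: 26.003 ~= 26, O: 2.0 ~= 2
Reduce by GCD to get the simplest whole-number ratio:

13:26:2


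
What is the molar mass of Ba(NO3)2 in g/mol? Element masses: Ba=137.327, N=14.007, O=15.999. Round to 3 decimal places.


M = sum(count * atomic_mass) over atoms.
M = 1*137.327 + 2*14.007 + 6*15.999
M = 137.327 + 28.014 + 95.994
M = 261.335 g/mol, rounded to 3 dp:

261.335 g/mol


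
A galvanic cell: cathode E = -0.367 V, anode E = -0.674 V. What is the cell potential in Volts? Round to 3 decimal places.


Standard cell potential: E_cell = E_cathode - E_anode.
E_cell = -0.367 - (-0.674)
E_cell = 0.307 V, rounded to 3 dp:

0.307 V


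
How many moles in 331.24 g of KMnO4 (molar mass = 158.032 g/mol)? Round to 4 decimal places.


n = mass / M
n = 331.24 / 158.032
n = 2.09603118 mol, rounded to 4 dp:

2.0960 mol


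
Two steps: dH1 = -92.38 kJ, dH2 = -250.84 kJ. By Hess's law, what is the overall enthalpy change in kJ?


Hess's law: enthalpy is a state function, so add the step enthalpies.
dH_total = dH1 + dH2 = -92.38 + (-250.84)
dH_total = -343.22 kJ:

-343.22 kJ


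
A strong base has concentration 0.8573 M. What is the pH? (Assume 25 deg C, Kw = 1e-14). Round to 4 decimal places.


A strong base dissociates completely, so [OH-] equals the given concentration.
pOH = -log10([OH-]) = -log10(0.8573) = 0.066867
pH = 14 - pOH = 14 - 0.066867
pH = 13.933133, rounded to 4 dp:

13.9331


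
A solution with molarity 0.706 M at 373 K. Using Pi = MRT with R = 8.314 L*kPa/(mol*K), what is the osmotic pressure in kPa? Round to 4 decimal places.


Osmotic pressure (van't Hoff): Pi = M*R*T.
RT = 8.314 * 373 = 3101.122
Pi = 0.706 * 3101.122
Pi = 2189.392132 kPa, rounded to 4 dp:

2189.3921 kPa


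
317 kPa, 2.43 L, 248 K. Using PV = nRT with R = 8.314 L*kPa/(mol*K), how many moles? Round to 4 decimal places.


PV = nRT, solve for n = PV / (RT).
PV = 317 * 2.43 = 770.31
RT = 8.314 * 248 = 2061.872
n = 770.31 / 2061.872
n = 0.37359739 mol, rounded to 4 dp:

0.3736 mol


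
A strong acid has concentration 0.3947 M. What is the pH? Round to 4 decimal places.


A strong acid dissociates completely, so [H+] equals the given concentration.
pH = -log10([H+]) = -log10(0.3947)
pH = 0.40373287, rounded to 4 dp:

0.4037


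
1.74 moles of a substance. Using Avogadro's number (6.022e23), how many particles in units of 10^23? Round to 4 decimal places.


N = n * NA, then divide by 1e23 for the requested units.
N / 1e23 = n * 6.022
N / 1e23 = 1.74 * 6.022
N / 1e23 = 10.47828, rounded to 4 dp:

10.4783


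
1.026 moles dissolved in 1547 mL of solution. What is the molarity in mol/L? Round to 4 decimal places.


Convert volume to liters: V_L = V_mL / 1000.
V_L = 1547 / 1000 = 1.547 L
M = n / V_L = 1.026 / 1.547
M = 0.66321913 mol/L, rounded to 4 dp:

0.6632 mol/L


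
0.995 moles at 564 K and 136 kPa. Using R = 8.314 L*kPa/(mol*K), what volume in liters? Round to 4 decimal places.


PV = nRT, solve for V = nRT / P.
nRT = 0.995 * 8.314 * 564 = 4665.6505
V = 4665.6505 / 136
V = 34.30625368 L, rounded to 4 dp:

34.3063 L


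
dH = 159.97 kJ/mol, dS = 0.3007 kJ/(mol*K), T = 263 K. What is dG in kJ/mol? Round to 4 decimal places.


Gibbs: dG = dH - T*dS (consistent units, dS already in kJ/(mol*K)).
T*dS = 263 * 0.3007 = 79.0841
dG = 159.97 - (79.0841)
dG = 80.8859 kJ/mol, rounded to 4 dp:

80.8859 kJ/mol


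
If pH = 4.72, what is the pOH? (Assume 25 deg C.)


At 25 deg C, pH + pOH = 14.
pOH = 14 - pH = 14 - 4.72
pOH = 9.28:

9.28


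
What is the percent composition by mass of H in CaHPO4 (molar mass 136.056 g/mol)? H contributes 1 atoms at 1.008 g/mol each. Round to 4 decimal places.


pct = 100 * (n_elem * M_elem) / M_total
mass_contribution = 1 * 1.008 = 1.008 g/mol
pct = 100 * 1.008 / 136.056
pct = 0.74087141 %, rounded to 4 dp:

0.7409 %


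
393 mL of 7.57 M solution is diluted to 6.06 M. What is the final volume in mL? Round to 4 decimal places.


Dilution: M1*V1 = M2*V2, solve for V2.
V2 = M1*V1 / M2
V2 = 7.57 * 393 / 6.06
V2 = 2975.01 / 6.06
V2 = 490.92574257 mL, rounded to 4 dp:

490.9257 mL


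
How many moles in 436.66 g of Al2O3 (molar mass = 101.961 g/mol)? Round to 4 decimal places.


n = mass / M
n = 436.66 / 101.961
n = 4.28261786 mol, rounded to 4 dp:

4.2826 mol


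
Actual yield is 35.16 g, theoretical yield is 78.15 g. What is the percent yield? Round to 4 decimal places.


% yield = 100 * actual / theoretical
% yield = 100 * 35.16 / 78.15
% yield = 44.99040307 %, rounded to 4 dp:

44.9904 %


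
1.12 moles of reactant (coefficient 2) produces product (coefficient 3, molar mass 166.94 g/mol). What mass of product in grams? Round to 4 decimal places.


Use the coefficient ratio to convert reactant moles to product moles, then multiply by the product's molar mass.
moles_P = moles_R * (coeff_P / coeff_R) = 1.12 * (3/2) = 1.68
mass_P = moles_P * M_P = 1.68 * 166.94
mass_P = 280.4592 g, rounded to 4 dp:

280.4592 g


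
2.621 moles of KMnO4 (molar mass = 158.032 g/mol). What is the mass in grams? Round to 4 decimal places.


mass = n * M
mass = 2.621 * 158.032
mass = 414.201872 g, rounded to 4 dp:

414.2019 g


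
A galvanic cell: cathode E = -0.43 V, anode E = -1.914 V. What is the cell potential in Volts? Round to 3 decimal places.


Standard cell potential: E_cell = E_cathode - E_anode.
E_cell = -0.43 - (-1.914)
E_cell = 1.484 V, rounded to 3 dp:

1.484 V


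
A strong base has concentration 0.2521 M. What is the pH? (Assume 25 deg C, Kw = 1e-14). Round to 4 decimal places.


A strong base dissociates completely, so [OH-] equals the given concentration.
pOH = -log10([OH-]) = -log10(0.2521) = 0.598427
pH = 14 - pOH = 14 - 0.598427
pH = 13.401573, rounded to 4 dp:

13.4016


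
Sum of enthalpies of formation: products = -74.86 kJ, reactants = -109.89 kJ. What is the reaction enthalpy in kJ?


dH_rxn = sum(dH_f products) - sum(dH_f reactants)
dH_rxn = -74.86 - (-109.89)
dH_rxn = 35.03 kJ:

35.03 kJ


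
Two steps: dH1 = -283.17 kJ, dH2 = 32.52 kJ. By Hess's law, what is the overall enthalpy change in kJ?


Hess's law: enthalpy is a state function, so add the step enthalpies.
dH_total = dH1 + dH2 = -283.17 + (32.52)
dH_total = -250.65 kJ:

-250.65 kJ


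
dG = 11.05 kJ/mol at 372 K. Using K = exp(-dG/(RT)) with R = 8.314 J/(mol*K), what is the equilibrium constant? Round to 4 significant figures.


dG is in kJ/mol; multiply by 1000 to match R in J/(mol*K).
RT = 8.314 * 372 = 3092.808 J/mol
exponent = -dG*1000 / (RT) = -(11.05*1000) / 3092.808 = -3.57280504
K = exp(-3.57280504)
K = 0.028076986, rounded to 4 significant figures:

0.02808


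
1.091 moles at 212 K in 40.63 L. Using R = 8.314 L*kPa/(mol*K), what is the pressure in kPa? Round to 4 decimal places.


PV = nRT, solve for P = nRT / V.
nRT = 1.091 * 8.314 * 212 = 1922.9617
P = 1922.9617 / 40.63
P = 47.32861679 kPa, rounded to 4 dp:

47.3286 kPa


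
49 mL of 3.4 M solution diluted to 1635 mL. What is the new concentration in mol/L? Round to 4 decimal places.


Dilution: M1*V1 = M2*V2, solve for M2.
M2 = M1*V1 / V2
M2 = 3.4 * 49 / 1635
M2 = 166.6 / 1635
M2 = 0.10189602 mol/L, rounded to 4 dp:

0.1019 mol/L


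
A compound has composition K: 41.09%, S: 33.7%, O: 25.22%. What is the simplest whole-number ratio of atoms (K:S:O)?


Assume 100 g of compound, divide each mass% by atomic mass to get moles, then normalize by the smallest to get a raw atom ratio.
Moles per 100 g: K: 41.09/39.098 = 1.0509, S: 33.7/32.065 = 1.051, O: 25.22/15.999 = 1.5763
Raw ratio (divide by min = 1.0509): K: 1.0, S: 1.0, O: 1.5
Multiply by 2 to clear fractions: K: 2.0 ~= 2, S: 2.0 ~= 2, O: 3.0 ~= 3
Reduce by GCD to get the simplest whole-number ratio:

2:2:3


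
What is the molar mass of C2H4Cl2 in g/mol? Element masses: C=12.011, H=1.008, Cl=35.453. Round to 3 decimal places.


M = sum(count * atomic_mass) over atoms.
M = 2*12.011 + 4*1.008 + 2*35.453
M = 24.022 + 4.032 + 70.906
M = 98.96 g/mol, rounded to 3 dp:

98.960 g/mol


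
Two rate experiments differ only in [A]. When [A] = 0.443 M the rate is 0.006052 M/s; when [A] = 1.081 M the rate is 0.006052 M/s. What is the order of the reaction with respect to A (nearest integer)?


Rate is proportional to [A]^n, so rate2/rate1 = ([A]2/[A]1)^n. Take logs to solve for n.
rate2/rate1 = 0.006052 / 0.006052 = 1.0
[A]2/[A]1 = 1.081 / 0.443 = 2.4402
n = ln(1.0) / ln(2.4402) = 0.0
Nearest integer order:

0


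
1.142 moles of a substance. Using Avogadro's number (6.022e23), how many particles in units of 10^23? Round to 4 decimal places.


N = n * NA, then divide by 1e23 for the requested units.
N / 1e23 = n * 6.022
N / 1e23 = 1.142 * 6.022
N / 1e23 = 6.877124, rounded to 4 dp:

6.8771


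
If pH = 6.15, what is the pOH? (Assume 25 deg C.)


At 25 deg C, pH + pOH = 14.
pOH = 14 - pH = 14 - 6.15
pOH = 7.85:

7.85


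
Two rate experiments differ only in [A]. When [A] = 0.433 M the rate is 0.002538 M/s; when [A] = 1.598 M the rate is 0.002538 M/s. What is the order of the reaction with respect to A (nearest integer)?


Rate is proportional to [A]^n, so rate2/rate1 = ([A]2/[A]1)^n. Take logs to solve for n.
rate2/rate1 = 0.002538 / 0.002538 = 1.0
[A]2/[A]1 = 1.598 / 0.433 = 3.6905
n = ln(1.0) / ln(3.6905) = 0.0
Nearest integer order:

0


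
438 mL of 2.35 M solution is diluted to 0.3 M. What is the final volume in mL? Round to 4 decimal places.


Dilution: M1*V1 = M2*V2, solve for V2.
V2 = M1*V1 / M2
V2 = 2.35 * 438 / 0.3
V2 = 1029.3 / 0.3
V2 = 3431.0 mL, rounded to 4 dp:

3431.0000 mL


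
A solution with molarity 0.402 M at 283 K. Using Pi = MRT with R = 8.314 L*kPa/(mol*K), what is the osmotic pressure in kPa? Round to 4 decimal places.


Osmotic pressure (van't Hoff): Pi = M*R*T.
RT = 8.314 * 283 = 2352.862
Pi = 0.402 * 2352.862
Pi = 945.850524 kPa, rounded to 4 dp:

945.8505 kPa


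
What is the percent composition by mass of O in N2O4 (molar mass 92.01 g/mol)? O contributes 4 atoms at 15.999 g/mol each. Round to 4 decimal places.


pct = 100 * (n_elem * M_elem) / M_total
mass_contribution = 4 * 15.999 = 63.996 g/mol
pct = 100 * 63.996 / 92.01
pct = 69.55330942 %, rounded to 4 dp:

69.5533 %


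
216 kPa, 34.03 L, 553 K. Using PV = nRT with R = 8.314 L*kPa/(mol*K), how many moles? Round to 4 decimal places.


PV = nRT, solve for n = PV / (RT).
PV = 216 * 34.03 = 7350.48
RT = 8.314 * 553 = 4597.642
n = 7350.48 / 4597.642
n = 1.59874997 mol, rounded to 4 dp:

1.5987 mol


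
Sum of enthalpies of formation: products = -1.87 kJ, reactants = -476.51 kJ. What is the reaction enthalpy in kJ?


dH_rxn = sum(dH_f products) - sum(dH_f reactants)
dH_rxn = -1.87 - (-476.51)
dH_rxn = 474.64 kJ:

474.64 kJ


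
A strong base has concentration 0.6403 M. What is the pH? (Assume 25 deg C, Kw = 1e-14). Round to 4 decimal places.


A strong base dissociates completely, so [OH-] equals the given concentration.
pOH = -log10([OH-]) = -log10(0.6403) = 0.193616
pH = 14 - pOH = 14 - 0.193616
pH = 13.806384, rounded to 4 dp:

13.8064


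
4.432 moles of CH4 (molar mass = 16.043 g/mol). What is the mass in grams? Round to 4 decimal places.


mass = n * M
mass = 4.432 * 16.043
mass = 71.102576 g, rounded to 4 dp:

71.1026 g


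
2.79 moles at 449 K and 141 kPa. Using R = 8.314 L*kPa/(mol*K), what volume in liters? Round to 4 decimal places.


PV = nRT, solve for V = nRT / P.
nRT = 2.79 * 8.314 * 449 = 10415.0309
V = 10415.0309 / 141
V = 73.86546738 L, rounded to 4 dp:

73.8655 L


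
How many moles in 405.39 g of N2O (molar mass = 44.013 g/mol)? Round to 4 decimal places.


n = mass / M
n = 405.39 / 44.013
n = 9.21068775 mol, rounded to 4 dp:

9.2107 mol


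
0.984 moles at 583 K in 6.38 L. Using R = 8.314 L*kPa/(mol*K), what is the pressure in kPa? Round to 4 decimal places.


PV = nRT, solve for P = nRT / V.
nRT = 0.984 * 8.314 * 583 = 4769.509
P = 4769.509 / 6.38
P = 747.57194357 kPa, rounded to 4 dp:

747.5719 kPa


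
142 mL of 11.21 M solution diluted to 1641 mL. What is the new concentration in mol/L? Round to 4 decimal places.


Dilution: M1*V1 = M2*V2, solve for M2.
M2 = M1*V1 / V2
M2 = 11.21 * 142 / 1641
M2 = 1591.82 / 1641
M2 = 0.97003047 mol/L, rounded to 4 dp:

0.9700 mol/L


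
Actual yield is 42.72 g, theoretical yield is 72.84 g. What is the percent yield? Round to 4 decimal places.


% yield = 100 * actual / theoretical
% yield = 100 * 42.72 / 72.84
% yield = 58.6490939 %, rounded to 4 dp:

58.6491 %


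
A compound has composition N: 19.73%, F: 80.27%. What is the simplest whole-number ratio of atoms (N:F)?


Assume 100 g of compound, divide each mass% by atomic mass to get moles, then normalize by the smallest to get a raw atom ratio.
Moles per 100 g: N: 19.73/14.007 = 1.4086, F: 80.27/18.998 = 4.2252
Raw ratio (divide by min = 1.4086): N: 1.0, F: 3.0
Multiply by 1 to clear fractions: N: 1.0 ~= 1, F: 3.0 ~= 3
Reduce by GCD to get the simplest whole-number ratio:

1:3


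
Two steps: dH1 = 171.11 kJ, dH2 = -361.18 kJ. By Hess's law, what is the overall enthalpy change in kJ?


Hess's law: enthalpy is a state function, so add the step enthalpies.
dH_total = dH1 + dH2 = 171.11 + (-361.18)
dH_total = -190.07 kJ:

-190.07 kJ


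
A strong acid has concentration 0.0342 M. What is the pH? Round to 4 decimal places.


A strong acid dissociates completely, so [H+] equals the given concentration.
pH = -log10([H+]) = -log10(0.0342)
pH = 1.46597389, rounded to 4 dp:

1.4660


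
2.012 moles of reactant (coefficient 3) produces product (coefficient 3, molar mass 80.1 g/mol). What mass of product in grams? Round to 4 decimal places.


Use the coefficient ratio to convert reactant moles to product moles, then multiply by the product's molar mass.
moles_P = moles_R * (coeff_P / coeff_R) = 2.012 * (3/3) = 2.012
mass_P = moles_P * M_P = 2.012 * 80.1
mass_P = 161.1612 g, rounded to 4 dp:

161.1612 g


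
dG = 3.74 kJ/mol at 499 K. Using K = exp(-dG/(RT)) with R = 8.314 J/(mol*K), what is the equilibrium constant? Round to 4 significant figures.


dG is in kJ/mol; multiply by 1000 to match R in J/(mol*K).
RT = 8.314 * 499 = 4148.686 J/mol
exponent = -dG*1000 / (RT) = -(3.74*1000) / 4148.686 = -0.90149025
K = exp(-0.90149025)
K = 0.40596422, rounded to 4 significant figures:

0.4060


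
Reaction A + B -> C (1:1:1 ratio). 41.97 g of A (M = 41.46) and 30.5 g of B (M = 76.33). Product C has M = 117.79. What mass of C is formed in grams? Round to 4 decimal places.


Find moles of each reactant; the smaller value is the limiting reagent in a 1:1:1 reaction, so moles_C equals moles of the limiter.
n_A = mass_A / M_A = 41.97 / 41.46 = 1.012301 mol
n_B = mass_B / M_B = 30.5 / 76.33 = 0.399581 mol
Limiting reagent: B (smaller), n_limiting = 0.399581 mol
mass_C = n_limiting * M_C = 0.399581 * 117.79
mass_C = 47.06664599 g, rounded to 4 dp:

47.0666 g


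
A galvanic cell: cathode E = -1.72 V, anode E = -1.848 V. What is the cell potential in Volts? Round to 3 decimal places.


Standard cell potential: E_cell = E_cathode - E_anode.
E_cell = -1.72 - (-1.848)
E_cell = 0.128 V, rounded to 3 dp:

0.128 V


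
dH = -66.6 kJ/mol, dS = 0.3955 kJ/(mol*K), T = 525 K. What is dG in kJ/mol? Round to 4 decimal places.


Gibbs: dG = dH - T*dS (consistent units, dS already in kJ/(mol*K)).
T*dS = 525 * 0.3955 = 207.6375
dG = -66.6 - (207.6375)
dG = -274.2375 kJ/mol, rounded to 4 dp:

-274.2375 kJ/mol


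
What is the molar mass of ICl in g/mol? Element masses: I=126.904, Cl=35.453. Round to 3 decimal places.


M = sum(count * atomic_mass) over atoms.
M = 1*126.904 + 1*35.453
M = 126.904 + 35.453
M = 162.357 g/mol, rounded to 3 dp:

162.357 g/mol


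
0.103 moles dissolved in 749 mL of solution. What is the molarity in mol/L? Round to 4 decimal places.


Convert volume to liters: V_L = V_mL / 1000.
V_L = 749 / 1000 = 0.749 L
M = n / V_L = 0.103 / 0.749
M = 0.13751669 mol/L, rounded to 4 dp:

0.1375 mol/L


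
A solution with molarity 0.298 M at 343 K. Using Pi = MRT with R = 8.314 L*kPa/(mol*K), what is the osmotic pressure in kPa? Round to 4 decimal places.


Osmotic pressure (van't Hoff): Pi = M*R*T.
RT = 8.314 * 343 = 2851.702
Pi = 0.298 * 2851.702
Pi = 849.807196 kPa, rounded to 4 dp:

849.8072 kPa


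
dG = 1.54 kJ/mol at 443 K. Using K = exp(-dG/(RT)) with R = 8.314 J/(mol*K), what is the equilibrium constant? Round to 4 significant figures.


dG is in kJ/mol; multiply by 1000 to match R in J/(mol*K).
RT = 8.314 * 443 = 3683.102 J/mol
exponent = -dG*1000 / (RT) = -(1.54*1000) / 3683.102 = -0.41812581
K = exp(-0.41812581)
K = 0.65827941, rounded to 4 significant figures:

0.6583


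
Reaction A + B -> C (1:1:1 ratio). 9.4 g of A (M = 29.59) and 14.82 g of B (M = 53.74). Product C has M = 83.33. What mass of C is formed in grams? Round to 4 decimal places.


Find moles of each reactant; the smaller value is the limiting reagent in a 1:1:1 reaction, so moles_C equals moles of the limiter.
n_A = mass_A / M_A = 9.4 / 29.59 = 0.317675 mol
n_B = mass_B / M_B = 14.82 / 53.74 = 0.275772 mol
Limiting reagent: B (smaller), n_limiting = 0.275772 mol
mass_C = n_limiting * M_C = 0.275772 * 83.33
mass_C = 22.98008076 g, rounded to 4 dp:

22.9801 g


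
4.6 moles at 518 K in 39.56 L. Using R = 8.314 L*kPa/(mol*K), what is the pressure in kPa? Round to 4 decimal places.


PV = nRT, solve for P = nRT / V.
nRT = 4.6 * 8.314 * 518 = 19810.5992
P = 19810.5992 / 39.56
P = 500.77348837 kPa, rounded to 4 dp:

500.7735 kPa


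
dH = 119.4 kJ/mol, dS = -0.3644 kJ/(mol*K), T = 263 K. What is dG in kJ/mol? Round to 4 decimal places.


Gibbs: dG = dH - T*dS (consistent units, dS already in kJ/(mol*K)).
T*dS = 263 * -0.3644 = -95.8372
dG = 119.4 - (-95.8372)
dG = 215.2372 kJ/mol, rounded to 4 dp:

215.2372 kJ/mol


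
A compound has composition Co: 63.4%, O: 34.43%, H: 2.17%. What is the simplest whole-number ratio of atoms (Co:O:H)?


Assume 100 g of compound, divide each mass% by atomic mass to get moles, then normalize by the smallest to get a raw atom ratio.
Moles per 100 g: Co: 63.4/58.933 = 1.0758, O: 34.43/15.999 = 2.152, H: 2.17/1.008 = 2.1528
Raw ratio (divide by min = 1.0758): Co: 1.0, O: 2.0, H: 2.001
Multiply by 1 to clear fractions: Co: 1.0 ~= 1, O: 2.0 ~= 2, H: 2.001 ~= 2
Reduce by GCD to get the simplest whole-number ratio:

1:2:2


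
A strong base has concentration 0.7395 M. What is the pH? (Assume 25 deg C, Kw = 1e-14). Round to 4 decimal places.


A strong base dissociates completely, so [OH-] equals the given concentration.
pOH = -log10([OH-]) = -log10(0.7395) = 0.131062
pH = 14 - pOH = 14 - 0.131062
pH = 13.868938, rounded to 4 dp:

13.8689


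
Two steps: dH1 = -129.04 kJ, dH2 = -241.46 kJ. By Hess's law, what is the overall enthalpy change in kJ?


Hess's law: enthalpy is a state function, so add the step enthalpies.
dH_total = dH1 + dH2 = -129.04 + (-241.46)
dH_total = -370.5 kJ:

-370.50 kJ


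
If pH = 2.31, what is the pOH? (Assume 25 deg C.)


At 25 deg C, pH + pOH = 14.
pOH = 14 - pH = 14 - 2.31
pOH = 11.69:

11.69


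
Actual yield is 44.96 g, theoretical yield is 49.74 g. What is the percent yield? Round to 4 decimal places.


% yield = 100 * actual / theoretical
% yield = 100 * 44.96 / 49.74
% yield = 90.39002815 %, rounded to 4 dp:

90.3900 %


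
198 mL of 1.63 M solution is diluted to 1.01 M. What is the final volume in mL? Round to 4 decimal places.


Dilution: M1*V1 = M2*V2, solve for V2.
V2 = M1*V1 / M2
V2 = 1.63 * 198 / 1.01
V2 = 322.74 / 1.01
V2 = 319.54455446 mL, rounded to 4 dp:

319.5446 mL


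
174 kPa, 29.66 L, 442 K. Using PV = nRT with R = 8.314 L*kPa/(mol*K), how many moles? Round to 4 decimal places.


PV = nRT, solve for n = PV / (RT).
PV = 174 * 29.66 = 5160.84
RT = 8.314 * 442 = 3674.788
n = 5160.84 / 3674.788
n = 1.40439122 mol, rounded to 4 dp:

1.4044 mol


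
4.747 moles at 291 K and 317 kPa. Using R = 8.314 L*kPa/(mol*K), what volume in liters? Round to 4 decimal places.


PV = nRT, solve for V = nRT / P.
nRT = 4.747 * 8.314 * 291 = 11484.7684
V = 11484.7684 / 317
V = 36.22955331 L, rounded to 4 dp:

36.2296 L


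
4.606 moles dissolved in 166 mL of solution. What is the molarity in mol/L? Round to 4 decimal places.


Convert volume to liters: V_L = V_mL / 1000.
V_L = 166 / 1000 = 0.166 L
M = n / V_L = 4.606 / 0.166
M = 27.74698795 mol/L, rounded to 4 dp:

27.7470 mol/L


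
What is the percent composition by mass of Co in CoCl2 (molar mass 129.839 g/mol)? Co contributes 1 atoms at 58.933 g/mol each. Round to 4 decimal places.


pct = 100 * (n_elem * M_elem) / M_total
mass_contribution = 1 * 58.933 = 58.933 g/mol
pct = 100 * 58.933 / 129.839
pct = 45.38928981 %, rounded to 4 dp:

45.3893 %


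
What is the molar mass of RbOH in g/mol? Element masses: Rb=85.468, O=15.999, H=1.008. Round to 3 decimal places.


M = sum(count * atomic_mass) over atoms.
M = 1*85.468 + 1*15.999 + 1*1.008
M = 85.468 + 15.999 + 1.008
M = 102.475 g/mol, rounded to 3 dp:

102.475 g/mol


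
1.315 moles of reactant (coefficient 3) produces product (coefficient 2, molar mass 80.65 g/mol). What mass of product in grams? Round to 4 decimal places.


Use the coefficient ratio to convert reactant moles to product moles, then multiply by the product's molar mass.
moles_P = moles_R * (coeff_P / coeff_R) = 1.315 * (2/3) = 0.876667
mass_P = moles_P * M_P = 0.876667 * 80.65
mass_P = 70.70319355 g, rounded to 4 dp:

70.7032 g


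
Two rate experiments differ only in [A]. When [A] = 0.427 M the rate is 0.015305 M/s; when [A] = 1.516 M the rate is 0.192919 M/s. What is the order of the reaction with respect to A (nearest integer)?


Rate is proportional to [A]^n, so rate2/rate1 = ([A]2/[A]1)^n. Take logs to solve for n.
rate2/rate1 = 0.192919 / 0.015305 = 12.605
[A]2/[A]1 = 1.516 / 0.427 = 3.5504
n = ln(12.605) / ln(3.5504) = 2.0
Nearest integer order:

2


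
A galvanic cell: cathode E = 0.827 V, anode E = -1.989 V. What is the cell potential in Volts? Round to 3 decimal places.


Standard cell potential: E_cell = E_cathode - E_anode.
E_cell = 0.827 - (-1.989)
E_cell = 2.816 V, rounded to 3 dp:

2.816 V


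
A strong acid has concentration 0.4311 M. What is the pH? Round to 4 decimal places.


A strong acid dissociates completely, so [H+] equals the given concentration.
pH = -log10([H+]) = -log10(0.4311)
pH = 0.36542198, rounded to 4 dp:

0.3654


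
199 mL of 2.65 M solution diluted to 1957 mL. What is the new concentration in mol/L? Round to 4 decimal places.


Dilution: M1*V1 = M2*V2, solve for M2.
M2 = M1*V1 / V2
M2 = 2.65 * 199 / 1957
M2 = 527.35 / 1957
M2 = 0.26946857 mol/L, rounded to 4 dp:

0.2695 mol/L


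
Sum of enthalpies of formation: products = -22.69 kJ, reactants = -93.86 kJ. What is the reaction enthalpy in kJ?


dH_rxn = sum(dH_f products) - sum(dH_f reactants)
dH_rxn = -22.69 - (-93.86)
dH_rxn = 71.17 kJ:

71.17 kJ


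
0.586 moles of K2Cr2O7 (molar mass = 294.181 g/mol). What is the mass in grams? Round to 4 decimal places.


mass = n * M
mass = 0.586 * 294.181
mass = 172.390066 g, rounded to 4 dp:

172.3901 g


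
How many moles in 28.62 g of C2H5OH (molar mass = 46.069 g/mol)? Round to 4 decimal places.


n = mass / M
n = 28.62 / 46.069
n = 0.62124205 mol, rounded to 4 dp:

0.6212 mol


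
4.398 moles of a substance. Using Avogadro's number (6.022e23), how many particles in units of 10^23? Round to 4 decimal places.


N = n * NA, then divide by 1e23 for the requested units.
N / 1e23 = n * 6.022
N / 1e23 = 4.398 * 6.022
N / 1e23 = 26.484756, rounded to 4 dp:

26.4848


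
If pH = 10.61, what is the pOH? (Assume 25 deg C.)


At 25 deg C, pH + pOH = 14.
pOH = 14 - pH = 14 - 10.61
pOH = 3.39:

3.39


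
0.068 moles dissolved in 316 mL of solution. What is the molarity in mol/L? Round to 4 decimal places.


Convert volume to liters: V_L = V_mL / 1000.
V_L = 316 / 1000 = 0.316 L
M = n / V_L = 0.068 / 0.316
M = 0.21518987 mol/L, rounded to 4 dp:

0.2152 mol/L


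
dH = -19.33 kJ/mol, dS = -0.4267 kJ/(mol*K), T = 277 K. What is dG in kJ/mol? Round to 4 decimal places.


Gibbs: dG = dH - T*dS (consistent units, dS already in kJ/(mol*K)).
T*dS = 277 * -0.4267 = -118.1959
dG = -19.33 - (-118.1959)
dG = 98.8659 kJ/mol, rounded to 4 dp:

98.8659 kJ/mol


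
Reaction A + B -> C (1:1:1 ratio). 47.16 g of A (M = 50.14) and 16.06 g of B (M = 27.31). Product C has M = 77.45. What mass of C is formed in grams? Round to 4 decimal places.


Find moles of each reactant; the smaller value is the limiting reagent in a 1:1:1 reaction, so moles_C equals moles of the limiter.
n_A = mass_A / M_A = 47.16 / 50.14 = 0.940566 mol
n_B = mass_B / M_B = 16.06 / 27.31 = 0.588063 mol
Limiting reagent: B (smaller), n_limiting = 0.588063 mol
mass_C = n_limiting * M_C = 0.588063 * 77.45
mass_C = 45.54547935 g, rounded to 4 dp:

45.5455 g


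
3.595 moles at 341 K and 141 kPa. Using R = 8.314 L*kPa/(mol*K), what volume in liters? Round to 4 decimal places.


PV = nRT, solve for V = nRT / P.
nRT = 3.595 * 8.314 * 341 = 10192.091
V = 10192.091 / 141
V = 72.28433333 L, rounded to 4 dp:

72.2843 L


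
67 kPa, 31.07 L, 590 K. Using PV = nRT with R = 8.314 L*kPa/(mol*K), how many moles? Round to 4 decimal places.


PV = nRT, solve for n = PV / (RT).
PV = 67 * 31.07 = 2081.69
RT = 8.314 * 590 = 4905.26
n = 2081.69 / 4905.26
n = 0.42437914 mol, rounded to 4 dp:

0.4244 mol


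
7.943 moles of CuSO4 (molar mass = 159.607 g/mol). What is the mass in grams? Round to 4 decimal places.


mass = n * M
mass = 7.943 * 159.607
mass = 1267.758401 g, rounded to 4 dp:

1267.7584 g


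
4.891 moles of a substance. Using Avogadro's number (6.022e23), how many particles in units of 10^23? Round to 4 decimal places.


N = n * NA, then divide by 1e23 for the requested units.
N / 1e23 = n * 6.022
N / 1e23 = 4.891 * 6.022
N / 1e23 = 29.453602, rounded to 4 dp:

29.4536


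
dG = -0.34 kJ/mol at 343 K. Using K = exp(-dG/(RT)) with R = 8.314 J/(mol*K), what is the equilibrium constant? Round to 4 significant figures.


dG is in kJ/mol; multiply by 1000 to match R in J/(mol*K).
RT = 8.314 * 343 = 2851.702 J/mol
exponent = -dG*1000 / (RT) = -(-0.34*1000) / 2851.702 = 0.11922704
K = exp(0.11922704)
K = 1.1266257, rounded to 4 significant figures:

1.127


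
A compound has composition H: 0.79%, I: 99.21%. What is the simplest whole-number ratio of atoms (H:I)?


Assume 100 g of compound, divide each mass% by atomic mass to get moles, then normalize by the smallest to get a raw atom ratio.
Moles per 100 g: H: 0.79/1.008 = 0.7837, I: 99.21/126.904 = 0.7818
Raw ratio (divide by min = 0.7818): H: 1.003, I: 1.0
Multiply by 1 to clear fractions: H: 1.003 ~= 1, I: 1.0 ~= 1
Reduce by GCD to get the simplest whole-number ratio:

1:1


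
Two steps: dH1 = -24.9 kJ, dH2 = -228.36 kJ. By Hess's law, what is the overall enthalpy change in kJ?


Hess's law: enthalpy is a state function, so add the step enthalpies.
dH_total = dH1 + dH2 = -24.9 + (-228.36)
dH_total = -253.26 kJ:

-253.26 kJ


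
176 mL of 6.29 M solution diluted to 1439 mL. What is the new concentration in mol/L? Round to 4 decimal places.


Dilution: M1*V1 = M2*V2, solve for M2.
M2 = M1*V1 / V2
M2 = 6.29 * 176 / 1439
M2 = 1107.04 / 1439
M2 = 0.76931202 mol/L, rounded to 4 dp:

0.7693 mol/L


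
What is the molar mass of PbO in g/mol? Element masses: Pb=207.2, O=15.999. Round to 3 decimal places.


M = sum(count * atomic_mass) over atoms.
M = 1*207.2 + 1*15.999
M = 207.2 + 15.999
M = 223.199 g/mol, rounded to 3 dp:

223.199 g/mol


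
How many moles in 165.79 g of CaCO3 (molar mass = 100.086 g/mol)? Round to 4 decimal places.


n = mass / M
n = 165.79 / 100.086
n = 1.65647543 mol, rounded to 4 dp:

1.6565 mol


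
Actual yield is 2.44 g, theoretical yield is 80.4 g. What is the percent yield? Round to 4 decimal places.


% yield = 100 * actual / theoretical
% yield = 100 * 2.44 / 80.4
% yield = 3.03482587 %, rounded to 4 dp:

3.0348 %


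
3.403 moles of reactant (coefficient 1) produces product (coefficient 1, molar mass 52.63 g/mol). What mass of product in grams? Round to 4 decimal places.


Use the coefficient ratio to convert reactant moles to product moles, then multiply by the product's molar mass.
moles_P = moles_R * (coeff_P / coeff_R) = 3.403 * (1/1) = 3.403
mass_P = moles_P * M_P = 3.403 * 52.63
mass_P = 179.09989 g, rounded to 4 dp:

179.0999 g


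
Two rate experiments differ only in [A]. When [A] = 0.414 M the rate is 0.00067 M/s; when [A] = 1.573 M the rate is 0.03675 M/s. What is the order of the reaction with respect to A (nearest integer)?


Rate is proportional to [A]^n, so rate2/rate1 = ([A]2/[A]1)^n. Take logs to solve for n.
rate2/rate1 = 0.03675 / 0.00067 = 54.8507
[A]2/[A]1 = 1.573 / 0.414 = 3.7995
n = ln(54.8507) / ln(3.7995) = 3.0
Nearest integer order:

3


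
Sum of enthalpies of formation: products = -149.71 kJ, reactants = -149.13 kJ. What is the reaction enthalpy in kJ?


dH_rxn = sum(dH_f products) - sum(dH_f reactants)
dH_rxn = -149.71 - (-149.13)
dH_rxn = -0.58 kJ:

-0.58 kJ


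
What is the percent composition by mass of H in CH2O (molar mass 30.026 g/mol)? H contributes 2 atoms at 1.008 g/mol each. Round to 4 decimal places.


pct = 100 * (n_elem * M_elem) / M_total
mass_contribution = 2 * 1.008 = 2.016 g/mol
pct = 100 * 2.016 / 30.026
pct = 6.71418104 %, rounded to 4 dp:

6.7142 %


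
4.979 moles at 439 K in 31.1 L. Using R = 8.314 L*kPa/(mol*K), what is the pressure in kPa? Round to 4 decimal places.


PV = nRT, solve for P = nRT / V.
nRT = 4.979 * 8.314 * 439 = 18172.5832
P = 18172.5832 / 31.1
P = 584.32743408 kPa, rounded to 4 dp:

584.3274 kPa


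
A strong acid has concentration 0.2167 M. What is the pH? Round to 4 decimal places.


A strong acid dissociates completely, so [H+] equals the given concentration.
pH = -log10([H+]) = -log10(0.2167)
pH = 0.66414109, rounded to 4 dp:

0.6641


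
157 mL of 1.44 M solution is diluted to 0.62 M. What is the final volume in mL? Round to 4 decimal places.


Dilution: M1*V1 = M2*V2, solve for V2.
V2 = M1*V1 / M2
V2 = 1.44 * 157 / 0.62
V2 = 226.08 / 0.62
V2 = 364.64516129 mL, rounded to 4 dp:

364.6452 mL


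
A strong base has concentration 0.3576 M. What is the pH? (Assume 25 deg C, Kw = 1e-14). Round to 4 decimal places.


A strong base dissociates completely, so [OH-] equals the given concentration.
pOH = -log10([OH-]) = -log10(0.3576) = 0.446602
pH = 14 - pOH = 14 - 0.446602
pH = 13.553398, rounded to 4 dp:

13.5534


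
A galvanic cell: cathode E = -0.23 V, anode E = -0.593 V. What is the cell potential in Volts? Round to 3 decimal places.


Standard cell potential: E_cell = E_cathode - E_anode.
E_cell = -0.23 - (-0.593)
E_cell = 0.363 V, rounded to 3 dp:

0.363 V
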